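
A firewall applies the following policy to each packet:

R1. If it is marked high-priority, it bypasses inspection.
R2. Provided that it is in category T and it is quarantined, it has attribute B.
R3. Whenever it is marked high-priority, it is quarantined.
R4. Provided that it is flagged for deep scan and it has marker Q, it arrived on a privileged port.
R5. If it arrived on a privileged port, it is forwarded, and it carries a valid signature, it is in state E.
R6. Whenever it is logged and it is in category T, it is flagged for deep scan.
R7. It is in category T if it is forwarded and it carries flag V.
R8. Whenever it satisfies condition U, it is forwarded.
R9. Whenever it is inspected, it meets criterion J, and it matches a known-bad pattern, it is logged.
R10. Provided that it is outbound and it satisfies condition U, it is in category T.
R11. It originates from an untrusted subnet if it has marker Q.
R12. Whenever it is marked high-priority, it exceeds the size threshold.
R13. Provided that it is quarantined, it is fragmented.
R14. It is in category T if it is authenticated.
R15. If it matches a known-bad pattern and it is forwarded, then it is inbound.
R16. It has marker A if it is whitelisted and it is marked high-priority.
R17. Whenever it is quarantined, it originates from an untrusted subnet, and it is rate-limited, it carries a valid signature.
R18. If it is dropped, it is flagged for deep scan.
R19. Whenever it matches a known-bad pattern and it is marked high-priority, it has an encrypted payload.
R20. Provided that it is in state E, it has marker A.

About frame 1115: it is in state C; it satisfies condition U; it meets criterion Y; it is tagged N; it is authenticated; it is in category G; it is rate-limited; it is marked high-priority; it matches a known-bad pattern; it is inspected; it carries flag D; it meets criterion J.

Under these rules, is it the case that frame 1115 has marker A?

Forward chaining from the given facts derives: bypasses inspection, is quarantined, is forwarded, is logged, exceeds the size threshold, is fragmented, is in category T, is inbound, has an encrypted payload, has attribute B, is flagged for deep scan.
Rules concluding "it has marker A": R16 needs "it is whitelisted"; R20 needs "it is in state E" — none of these are established.

No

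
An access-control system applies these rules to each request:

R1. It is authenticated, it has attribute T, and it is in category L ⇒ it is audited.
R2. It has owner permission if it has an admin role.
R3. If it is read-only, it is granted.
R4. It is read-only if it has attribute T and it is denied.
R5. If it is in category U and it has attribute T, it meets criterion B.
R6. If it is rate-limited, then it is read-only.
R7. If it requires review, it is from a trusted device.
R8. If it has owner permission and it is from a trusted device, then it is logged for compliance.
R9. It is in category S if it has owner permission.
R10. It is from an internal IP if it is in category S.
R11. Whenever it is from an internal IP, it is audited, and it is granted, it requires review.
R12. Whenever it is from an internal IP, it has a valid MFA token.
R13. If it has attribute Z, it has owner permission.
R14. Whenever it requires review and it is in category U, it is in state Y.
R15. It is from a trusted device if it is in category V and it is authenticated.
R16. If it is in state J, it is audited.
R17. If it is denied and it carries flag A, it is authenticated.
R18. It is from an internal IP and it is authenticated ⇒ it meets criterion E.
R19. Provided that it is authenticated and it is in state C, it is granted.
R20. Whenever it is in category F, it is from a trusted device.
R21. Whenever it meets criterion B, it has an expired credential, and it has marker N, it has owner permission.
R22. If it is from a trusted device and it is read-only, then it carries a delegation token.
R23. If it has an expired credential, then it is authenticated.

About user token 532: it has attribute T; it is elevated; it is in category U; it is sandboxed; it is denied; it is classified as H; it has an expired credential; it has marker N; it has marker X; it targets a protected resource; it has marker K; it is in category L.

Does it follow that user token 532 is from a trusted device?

Yes

By R4 (it has attribute T, it is denied): it is read-only.
By R5 (it is in category U, it has attribute T): it meets criterion B.
By R21 (it meets criterion B, it has an expired credential, it has marker N): it has owner permission.
By R23 (it has an expired credential): it is authenticated.
By R1 (it is authenticated, it has attribute T, it is in category L): it is audited.
By R3 (it is read-only): it is granted.
By R9 (it has owner permission): it is in category S.
By R10 (it is in category S): it is from an internal IP.
By R11 (it is from an internal IP, it is audited, it is granted): it requires review.
By R7 (it requires review): it is from a trusted device.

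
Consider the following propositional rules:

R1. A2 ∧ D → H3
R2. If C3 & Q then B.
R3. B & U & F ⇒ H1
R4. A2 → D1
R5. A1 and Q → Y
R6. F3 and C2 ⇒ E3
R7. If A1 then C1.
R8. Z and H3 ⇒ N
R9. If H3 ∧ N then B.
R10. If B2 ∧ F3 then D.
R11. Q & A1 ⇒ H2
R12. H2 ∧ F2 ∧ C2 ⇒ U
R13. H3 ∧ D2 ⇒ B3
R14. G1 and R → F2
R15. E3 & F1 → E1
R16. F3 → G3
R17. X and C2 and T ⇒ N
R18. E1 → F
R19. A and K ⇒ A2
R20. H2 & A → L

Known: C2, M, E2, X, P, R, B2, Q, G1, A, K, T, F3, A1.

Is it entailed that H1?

No

Forward chaining from the given facts derives: Y, E3, C1, D, H2, F2, G3, N, A2, L, H3, D1, B, U.
The only rule concluding H1 is R3, which needs F; that is never established.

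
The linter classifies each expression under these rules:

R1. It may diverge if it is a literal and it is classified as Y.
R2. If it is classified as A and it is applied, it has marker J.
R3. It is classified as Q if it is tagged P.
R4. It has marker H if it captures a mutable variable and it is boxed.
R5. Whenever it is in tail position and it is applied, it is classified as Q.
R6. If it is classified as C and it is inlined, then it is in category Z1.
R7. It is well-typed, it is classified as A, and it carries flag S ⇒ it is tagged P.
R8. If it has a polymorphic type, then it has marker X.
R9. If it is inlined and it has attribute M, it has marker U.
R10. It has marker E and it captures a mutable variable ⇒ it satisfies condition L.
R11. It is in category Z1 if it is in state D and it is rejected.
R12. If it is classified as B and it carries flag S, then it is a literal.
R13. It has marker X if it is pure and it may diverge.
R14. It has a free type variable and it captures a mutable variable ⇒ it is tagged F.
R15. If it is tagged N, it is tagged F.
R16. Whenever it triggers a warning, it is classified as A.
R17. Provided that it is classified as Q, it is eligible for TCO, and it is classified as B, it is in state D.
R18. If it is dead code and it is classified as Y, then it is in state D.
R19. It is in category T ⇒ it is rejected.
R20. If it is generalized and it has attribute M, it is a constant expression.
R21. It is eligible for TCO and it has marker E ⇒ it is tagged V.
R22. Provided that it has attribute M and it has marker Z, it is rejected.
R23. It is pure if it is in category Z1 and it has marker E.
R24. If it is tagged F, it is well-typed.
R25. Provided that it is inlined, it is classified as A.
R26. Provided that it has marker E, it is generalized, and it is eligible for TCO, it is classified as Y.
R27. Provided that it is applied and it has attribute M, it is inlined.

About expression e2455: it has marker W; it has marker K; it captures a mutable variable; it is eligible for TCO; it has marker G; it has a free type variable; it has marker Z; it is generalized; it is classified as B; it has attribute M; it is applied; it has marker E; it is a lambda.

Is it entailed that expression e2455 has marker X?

No

Forward chaining from the given facts derives: satisfies condition L, is tagged F, is a constant expression, is tagged V, is rejected, is well-typed, is classified as Y, is inlined, has marker U, is classified as A, has marker J.
Rules concluding "it has marker X": R8 needs "it has a polymorphic type"; R13 needs "it is pure" — none of these are established.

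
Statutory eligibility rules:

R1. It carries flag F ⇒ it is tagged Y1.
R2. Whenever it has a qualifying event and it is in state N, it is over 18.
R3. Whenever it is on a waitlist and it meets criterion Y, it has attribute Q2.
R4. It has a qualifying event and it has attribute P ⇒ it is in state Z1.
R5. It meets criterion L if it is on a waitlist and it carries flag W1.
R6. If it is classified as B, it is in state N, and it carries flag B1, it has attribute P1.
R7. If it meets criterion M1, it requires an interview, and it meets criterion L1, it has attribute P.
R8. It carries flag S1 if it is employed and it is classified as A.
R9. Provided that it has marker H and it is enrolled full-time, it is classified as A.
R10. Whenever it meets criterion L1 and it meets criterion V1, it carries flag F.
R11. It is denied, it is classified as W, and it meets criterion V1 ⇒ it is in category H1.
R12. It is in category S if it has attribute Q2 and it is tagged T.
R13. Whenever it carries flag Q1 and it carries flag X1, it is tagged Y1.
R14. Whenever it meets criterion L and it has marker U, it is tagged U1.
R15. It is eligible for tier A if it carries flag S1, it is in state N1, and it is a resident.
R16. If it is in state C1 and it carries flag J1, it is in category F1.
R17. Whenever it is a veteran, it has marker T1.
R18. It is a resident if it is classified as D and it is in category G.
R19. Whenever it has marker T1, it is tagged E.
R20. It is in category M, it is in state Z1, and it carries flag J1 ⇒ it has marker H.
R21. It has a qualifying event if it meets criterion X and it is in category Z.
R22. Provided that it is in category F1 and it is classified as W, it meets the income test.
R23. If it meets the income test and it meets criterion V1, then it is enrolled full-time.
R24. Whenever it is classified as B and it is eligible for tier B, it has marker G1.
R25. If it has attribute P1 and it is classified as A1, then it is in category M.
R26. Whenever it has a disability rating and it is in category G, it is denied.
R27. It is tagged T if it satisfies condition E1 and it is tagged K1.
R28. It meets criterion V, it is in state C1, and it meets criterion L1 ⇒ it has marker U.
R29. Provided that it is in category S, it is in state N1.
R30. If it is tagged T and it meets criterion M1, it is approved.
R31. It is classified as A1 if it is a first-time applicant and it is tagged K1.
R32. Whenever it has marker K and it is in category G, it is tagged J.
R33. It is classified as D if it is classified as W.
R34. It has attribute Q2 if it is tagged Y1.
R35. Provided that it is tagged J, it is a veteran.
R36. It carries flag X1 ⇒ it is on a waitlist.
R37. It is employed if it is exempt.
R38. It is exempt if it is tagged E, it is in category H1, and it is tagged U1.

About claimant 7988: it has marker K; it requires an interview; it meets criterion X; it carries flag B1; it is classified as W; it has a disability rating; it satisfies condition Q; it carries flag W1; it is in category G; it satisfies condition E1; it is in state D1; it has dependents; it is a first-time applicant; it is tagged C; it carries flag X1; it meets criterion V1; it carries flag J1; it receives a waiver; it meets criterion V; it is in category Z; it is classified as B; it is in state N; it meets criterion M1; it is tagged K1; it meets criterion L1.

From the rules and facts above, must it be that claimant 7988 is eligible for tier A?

No

Forward chaining from the given facts derives: has attribute P1, has attribute P, carries flag F, has a qualifying event, is denied, is tagged T, is approved, is classified as A1, is tagged J, is classified as D, is a veteran, is on a waitlist, is tagged Y1, is over 18, is in state Z1, meets criterion L, is in category H1, has marker T1, is a resident, is tagged E, is in category M, has attribute Q2, is in category S, has marker H, is in state N1.
The only rule concluding "it is eligible for tier A" is R15, which needs "it carries flag S1"; that is never established.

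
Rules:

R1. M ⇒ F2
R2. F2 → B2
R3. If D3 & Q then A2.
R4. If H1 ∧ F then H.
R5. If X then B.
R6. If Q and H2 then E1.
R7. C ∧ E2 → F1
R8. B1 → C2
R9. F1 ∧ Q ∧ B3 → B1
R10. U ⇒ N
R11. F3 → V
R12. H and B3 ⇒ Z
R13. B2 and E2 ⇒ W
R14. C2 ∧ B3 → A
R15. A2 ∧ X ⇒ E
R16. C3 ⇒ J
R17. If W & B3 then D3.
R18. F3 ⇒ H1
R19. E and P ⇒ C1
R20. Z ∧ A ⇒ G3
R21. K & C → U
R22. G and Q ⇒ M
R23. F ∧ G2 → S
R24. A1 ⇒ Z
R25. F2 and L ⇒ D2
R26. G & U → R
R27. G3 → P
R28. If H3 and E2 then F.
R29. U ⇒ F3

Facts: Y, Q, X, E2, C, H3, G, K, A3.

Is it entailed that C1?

No

Forward chaining from the given facts derives: B, F1, U, M, R, F, F3, F2, B2, N, V, W, H1, H.
The only rule concluding C1 is R19, which needs E; that is never established.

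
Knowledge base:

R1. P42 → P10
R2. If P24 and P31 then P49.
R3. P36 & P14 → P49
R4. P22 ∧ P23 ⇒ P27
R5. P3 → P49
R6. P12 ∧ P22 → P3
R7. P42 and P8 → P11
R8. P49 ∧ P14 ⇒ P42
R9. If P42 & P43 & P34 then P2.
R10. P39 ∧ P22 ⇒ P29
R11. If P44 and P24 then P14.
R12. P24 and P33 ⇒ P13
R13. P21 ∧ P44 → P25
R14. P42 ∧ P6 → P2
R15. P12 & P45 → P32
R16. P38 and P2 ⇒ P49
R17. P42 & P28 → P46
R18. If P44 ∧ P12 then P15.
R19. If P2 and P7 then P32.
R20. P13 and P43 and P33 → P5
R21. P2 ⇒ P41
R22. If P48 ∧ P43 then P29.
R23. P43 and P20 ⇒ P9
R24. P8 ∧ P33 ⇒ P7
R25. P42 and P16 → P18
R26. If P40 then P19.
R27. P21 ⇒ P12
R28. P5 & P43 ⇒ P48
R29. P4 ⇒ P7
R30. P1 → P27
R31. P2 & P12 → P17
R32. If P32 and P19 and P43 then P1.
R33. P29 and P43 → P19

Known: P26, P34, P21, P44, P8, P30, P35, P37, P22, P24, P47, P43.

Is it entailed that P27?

No

Forward chaining from the given facts derives: P14, P25, P12, P3, P15, P49, P42, P2, P41, P17, P10, P11.
Rules concluding P27: R4 needs P23; R30 needs P1 — none of these are established.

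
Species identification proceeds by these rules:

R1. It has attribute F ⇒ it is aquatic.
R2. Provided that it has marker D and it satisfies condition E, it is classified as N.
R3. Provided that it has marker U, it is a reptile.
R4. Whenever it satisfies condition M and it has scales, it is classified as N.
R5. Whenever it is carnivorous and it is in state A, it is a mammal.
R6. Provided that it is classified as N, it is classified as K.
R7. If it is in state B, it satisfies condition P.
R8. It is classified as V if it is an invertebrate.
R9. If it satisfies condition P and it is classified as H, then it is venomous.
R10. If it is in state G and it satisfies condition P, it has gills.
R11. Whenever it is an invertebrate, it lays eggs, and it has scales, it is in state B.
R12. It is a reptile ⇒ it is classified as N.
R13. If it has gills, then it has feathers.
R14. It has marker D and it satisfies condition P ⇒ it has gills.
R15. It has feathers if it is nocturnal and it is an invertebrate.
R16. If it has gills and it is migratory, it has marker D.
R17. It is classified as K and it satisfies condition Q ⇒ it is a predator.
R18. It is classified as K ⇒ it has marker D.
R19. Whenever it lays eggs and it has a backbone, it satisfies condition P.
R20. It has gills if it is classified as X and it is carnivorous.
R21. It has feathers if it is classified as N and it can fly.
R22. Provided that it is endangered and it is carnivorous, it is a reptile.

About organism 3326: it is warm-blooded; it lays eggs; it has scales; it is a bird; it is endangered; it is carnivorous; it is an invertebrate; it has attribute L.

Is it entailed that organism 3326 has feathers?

Yes

By R11 (it is an invertebrate, it lays eggs, it has scales): it is in state B.
By R22 (it is endangered, it is carnivorous): it is a reptile.
By R7 (it is in state B): it satisfies condition P.
By R12 (it is a reptile): it is classified as N.
By R6 (it is classified as N): it is classified as K.
By R18 (it is classified as K): it has marker D.
By R14 (it has marker D, it satisfies condition P): it has gills.
By R13 (it has gills): it has feathers.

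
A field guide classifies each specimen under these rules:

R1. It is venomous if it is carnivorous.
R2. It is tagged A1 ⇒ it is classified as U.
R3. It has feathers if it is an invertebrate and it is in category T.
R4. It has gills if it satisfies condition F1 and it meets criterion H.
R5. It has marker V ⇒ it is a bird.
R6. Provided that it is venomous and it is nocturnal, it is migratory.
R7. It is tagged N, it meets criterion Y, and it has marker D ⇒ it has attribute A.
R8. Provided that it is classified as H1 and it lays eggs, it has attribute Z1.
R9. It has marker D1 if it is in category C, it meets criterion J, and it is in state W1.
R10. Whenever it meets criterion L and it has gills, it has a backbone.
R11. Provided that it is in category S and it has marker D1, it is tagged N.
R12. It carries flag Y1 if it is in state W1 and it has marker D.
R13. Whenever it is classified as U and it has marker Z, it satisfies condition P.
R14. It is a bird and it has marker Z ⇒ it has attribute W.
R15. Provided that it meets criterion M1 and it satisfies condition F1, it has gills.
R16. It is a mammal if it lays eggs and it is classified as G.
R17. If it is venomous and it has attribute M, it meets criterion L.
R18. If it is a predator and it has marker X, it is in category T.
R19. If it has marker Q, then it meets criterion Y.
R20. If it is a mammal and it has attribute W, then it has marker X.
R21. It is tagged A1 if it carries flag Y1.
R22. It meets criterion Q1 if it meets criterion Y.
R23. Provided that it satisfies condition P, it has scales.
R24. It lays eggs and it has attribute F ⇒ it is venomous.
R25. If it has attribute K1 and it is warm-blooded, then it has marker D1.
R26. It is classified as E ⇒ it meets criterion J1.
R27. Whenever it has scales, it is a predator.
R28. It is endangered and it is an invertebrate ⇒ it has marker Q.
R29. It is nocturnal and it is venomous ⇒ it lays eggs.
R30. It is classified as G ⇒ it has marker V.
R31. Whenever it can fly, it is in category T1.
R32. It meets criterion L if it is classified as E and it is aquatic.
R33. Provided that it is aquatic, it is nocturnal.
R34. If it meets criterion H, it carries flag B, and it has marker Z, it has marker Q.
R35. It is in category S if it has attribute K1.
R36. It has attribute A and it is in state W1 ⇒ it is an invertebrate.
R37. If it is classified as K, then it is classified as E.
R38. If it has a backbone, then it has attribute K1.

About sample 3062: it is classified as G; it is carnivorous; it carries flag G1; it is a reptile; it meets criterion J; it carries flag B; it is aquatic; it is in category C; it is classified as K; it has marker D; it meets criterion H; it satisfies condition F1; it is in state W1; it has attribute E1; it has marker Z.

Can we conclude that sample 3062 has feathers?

Yes

By R1 (it is carnivorous): it is venomous.
By R4 (it satisfies condition F1, it meets criterion H): it has gills.
By R9 (it is in category C, it meets criterion J, it is in state W1): it has marker D1.
By R12 (it is in state W1, it has marker D): it carries flag Y1.
By R21 (it carries flag Y1): it is tagged A1.
By R30 (it is classified as G): it has marker V.
By R33 (it is aquatic): it is nocturnal.
By R34 (it meets criterion H, it carries flag B, it has marker Z): it has marker Q.
By R37 (it is classified as K): it is classified as E.
By R2 (it is tagged A1): it is classified as U.
By R5 (it has marker V): it is a bird.
By R13 (it is classified as U, it has marker Z): it satisfies condition P.
By R14 (it is a bird, it has marker Z): it has attribute W.
By R19 (it has marker Q): it meets criterion Y.
By R23 (it satisfies condition P): it has scales.
By R27 (it has scales): it is a predator.
By R29 (it is nocturnal, it is venomous): it lays eggs.
By R32 (it is classified as E, it is aquatic): it meets criterion L.
By R10 (it meets criterion L, it has gills): it has a backbone.
By R16 (it lays eggs, it is classified as G): it is a mammal.
By R20 (it is a mammal, it has attribute W): it has marker X.
By R38 (it has a backbone): it has attribute K1.
By R18 (it is a predator, it has marker X): it is in category T.
By R35 (it has attribute K1): it is in category S.
By R11 (it is in category S, it has marker D1): it is tagged N.
By R7 (it is tagged N, it meets criterion Y, it has marker D): it has attribute A.
By R36 (it has attribute A, it is in state W1): it is an invertebrate.
By R3 (it is an invertebrate, it is in category T): it has feathers.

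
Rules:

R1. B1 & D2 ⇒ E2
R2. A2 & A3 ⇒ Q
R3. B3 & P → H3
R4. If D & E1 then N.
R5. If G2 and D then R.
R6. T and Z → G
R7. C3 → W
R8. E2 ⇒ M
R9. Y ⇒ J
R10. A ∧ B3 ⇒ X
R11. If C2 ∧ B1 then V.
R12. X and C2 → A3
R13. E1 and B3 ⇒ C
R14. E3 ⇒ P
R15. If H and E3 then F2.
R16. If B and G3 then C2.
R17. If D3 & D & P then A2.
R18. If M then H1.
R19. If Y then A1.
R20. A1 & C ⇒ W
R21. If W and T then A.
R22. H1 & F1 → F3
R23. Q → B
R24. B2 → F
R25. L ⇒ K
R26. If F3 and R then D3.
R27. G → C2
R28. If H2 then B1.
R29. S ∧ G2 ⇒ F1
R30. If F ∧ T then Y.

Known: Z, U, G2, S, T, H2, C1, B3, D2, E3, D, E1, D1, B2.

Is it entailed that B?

R  (by R5: G2, D)
G  (by R6: T, Z)
C  (by R13: E1, B3)
P  (by R14: E3)
F  (by R24: B2)
C2  (by R27: G)
B1  (by R28: H2)
F1  (by R29: S, G2)
Y  (by R30: F, T)
E2  (by R1: B1, D2)
M  (by R8: E2)
H1  (by R18: M)
A1  (by R19: Y)
W  (by R20: A1, C)
A  (by R21: W, T)
F3  (by R22: H1, F1)
D3  (by R26: F3, R)
X  (by R10: A, B3)
A3  (by R12: X, C2)
A2  (by R17: D3, D, P)
Q  (by R2: A2, A3)
B  (by R23: Q)

Yes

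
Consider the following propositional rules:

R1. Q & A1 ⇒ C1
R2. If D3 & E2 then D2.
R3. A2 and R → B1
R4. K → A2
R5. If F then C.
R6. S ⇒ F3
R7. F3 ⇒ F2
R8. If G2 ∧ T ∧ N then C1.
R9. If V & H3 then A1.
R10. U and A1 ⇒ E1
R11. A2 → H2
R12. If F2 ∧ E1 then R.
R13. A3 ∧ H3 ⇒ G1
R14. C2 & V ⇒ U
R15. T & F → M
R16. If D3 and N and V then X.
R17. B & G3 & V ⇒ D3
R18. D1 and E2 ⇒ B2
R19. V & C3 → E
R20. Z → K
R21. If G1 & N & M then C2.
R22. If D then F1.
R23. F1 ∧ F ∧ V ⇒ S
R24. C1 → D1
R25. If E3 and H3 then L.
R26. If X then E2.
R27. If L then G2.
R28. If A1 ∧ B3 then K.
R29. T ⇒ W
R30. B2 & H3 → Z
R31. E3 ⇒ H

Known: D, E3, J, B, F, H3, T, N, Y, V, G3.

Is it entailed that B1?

No

Forward chaining from the given facts derives: C, A1, M, D3, F1, S, L, G2, W, H, F3, F2, C1, X, D1, E2, D2, B2, Z, K, A2, H2.
The only rule concluding B1 is R3, which needs R; that is never established.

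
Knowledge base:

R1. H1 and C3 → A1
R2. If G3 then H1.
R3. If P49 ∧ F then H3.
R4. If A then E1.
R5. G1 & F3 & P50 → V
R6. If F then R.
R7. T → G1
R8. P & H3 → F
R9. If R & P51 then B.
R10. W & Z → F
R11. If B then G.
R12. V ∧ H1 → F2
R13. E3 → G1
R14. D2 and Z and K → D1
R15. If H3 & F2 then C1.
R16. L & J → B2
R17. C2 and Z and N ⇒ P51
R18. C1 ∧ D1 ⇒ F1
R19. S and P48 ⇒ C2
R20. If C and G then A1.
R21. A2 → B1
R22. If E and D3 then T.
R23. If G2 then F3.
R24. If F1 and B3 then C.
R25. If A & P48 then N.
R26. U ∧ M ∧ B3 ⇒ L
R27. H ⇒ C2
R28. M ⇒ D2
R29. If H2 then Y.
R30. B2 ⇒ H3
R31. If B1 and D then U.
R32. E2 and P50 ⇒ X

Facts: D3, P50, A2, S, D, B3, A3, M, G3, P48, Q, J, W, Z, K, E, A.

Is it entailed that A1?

No

Forward chaining from the given facts derives: H1, E1, F, C2, B1, T, N, D2, U, R, G1, D1, P51, L, B, G, B2, H3.
Rules concluding A1: R1 needs C3; R20 needs C — none of these are established.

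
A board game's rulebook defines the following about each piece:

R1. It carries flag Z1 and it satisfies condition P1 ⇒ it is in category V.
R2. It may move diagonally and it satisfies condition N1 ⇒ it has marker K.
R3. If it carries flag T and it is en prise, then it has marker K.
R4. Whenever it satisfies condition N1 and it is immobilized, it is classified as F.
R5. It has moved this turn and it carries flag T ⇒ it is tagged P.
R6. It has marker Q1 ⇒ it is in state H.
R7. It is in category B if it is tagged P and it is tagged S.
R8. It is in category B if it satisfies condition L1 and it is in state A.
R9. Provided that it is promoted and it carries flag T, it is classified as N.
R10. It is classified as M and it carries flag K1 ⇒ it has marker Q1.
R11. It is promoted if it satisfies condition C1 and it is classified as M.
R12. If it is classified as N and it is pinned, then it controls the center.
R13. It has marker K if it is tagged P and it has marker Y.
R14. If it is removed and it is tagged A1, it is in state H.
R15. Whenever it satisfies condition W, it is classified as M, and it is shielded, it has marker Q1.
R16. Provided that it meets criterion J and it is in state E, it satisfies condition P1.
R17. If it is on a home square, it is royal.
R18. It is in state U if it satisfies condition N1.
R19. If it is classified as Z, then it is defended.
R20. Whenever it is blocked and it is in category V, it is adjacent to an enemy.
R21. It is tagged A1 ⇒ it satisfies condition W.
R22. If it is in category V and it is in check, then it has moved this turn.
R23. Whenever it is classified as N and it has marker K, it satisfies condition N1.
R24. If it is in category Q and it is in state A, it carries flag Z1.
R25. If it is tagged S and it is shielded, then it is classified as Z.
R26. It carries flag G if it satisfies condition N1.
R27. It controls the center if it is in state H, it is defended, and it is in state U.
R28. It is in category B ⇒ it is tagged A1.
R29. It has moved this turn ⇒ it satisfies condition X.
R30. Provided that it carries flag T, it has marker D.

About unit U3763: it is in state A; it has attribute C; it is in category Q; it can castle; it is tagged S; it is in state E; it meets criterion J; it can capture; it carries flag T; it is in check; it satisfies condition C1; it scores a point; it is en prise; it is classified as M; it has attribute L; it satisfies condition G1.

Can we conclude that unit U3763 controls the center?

Forward chaining from the given facts derives: has marker K, is promoted, satisfies condition P1, carries flag Z1, has marker D, is in category V, is classified as N, has moved this turn, satisfies condition N1, carries flag G, satisfies condition X, is tagged P, is in category B, is in state U, is tagged A1, satisfies condition W.
Rules concluding "it controls the center": R12 needs "it is pinned"; R27 needs "it is in state H" — none of these are established.

No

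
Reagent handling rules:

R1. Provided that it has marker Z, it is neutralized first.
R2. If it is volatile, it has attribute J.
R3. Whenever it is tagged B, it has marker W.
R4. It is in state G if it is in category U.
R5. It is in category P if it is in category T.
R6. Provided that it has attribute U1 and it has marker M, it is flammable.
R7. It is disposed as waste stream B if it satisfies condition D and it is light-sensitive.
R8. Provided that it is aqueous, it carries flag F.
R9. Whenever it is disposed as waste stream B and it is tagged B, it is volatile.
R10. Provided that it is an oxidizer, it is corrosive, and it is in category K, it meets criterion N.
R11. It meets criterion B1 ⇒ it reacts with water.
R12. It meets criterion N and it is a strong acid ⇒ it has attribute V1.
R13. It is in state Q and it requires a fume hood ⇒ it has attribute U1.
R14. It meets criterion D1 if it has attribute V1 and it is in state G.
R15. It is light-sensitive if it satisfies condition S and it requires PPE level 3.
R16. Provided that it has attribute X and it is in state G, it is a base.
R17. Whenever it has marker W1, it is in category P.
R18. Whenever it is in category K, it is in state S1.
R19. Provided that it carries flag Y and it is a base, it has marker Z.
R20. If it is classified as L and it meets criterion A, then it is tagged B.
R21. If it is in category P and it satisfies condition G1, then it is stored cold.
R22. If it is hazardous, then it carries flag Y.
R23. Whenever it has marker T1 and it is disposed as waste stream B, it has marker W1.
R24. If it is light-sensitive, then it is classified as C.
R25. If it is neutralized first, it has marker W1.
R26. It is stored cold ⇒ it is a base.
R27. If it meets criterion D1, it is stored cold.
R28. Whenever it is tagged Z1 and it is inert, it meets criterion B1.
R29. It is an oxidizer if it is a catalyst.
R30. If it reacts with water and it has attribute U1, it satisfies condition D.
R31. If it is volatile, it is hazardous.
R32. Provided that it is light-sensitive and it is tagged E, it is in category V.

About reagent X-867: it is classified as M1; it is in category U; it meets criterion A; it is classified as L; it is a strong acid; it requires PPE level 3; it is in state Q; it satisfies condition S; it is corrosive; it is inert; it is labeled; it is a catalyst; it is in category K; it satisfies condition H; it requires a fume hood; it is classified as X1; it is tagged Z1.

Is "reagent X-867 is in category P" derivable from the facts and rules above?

Yes

By R4 (it is in category U): it is in state G.
By R13 (it is in state Q, it requires a fume hood): it has attribute U1.
By R15 (it satisfies condition S, it requires PPE level 3): it is light-sensitive.
By R20 (it is classified as L, it meets criterion A): it is tagged B.
By R28 (it is tagged Z1, it is inert): it meets criterion B1.
By R29 (it is a catalyst): it is an oxidizer.
By R10 (it is an oxidizer, it is corrosive, it is in category K): it meets criterion N.
By R11 (it meets criterion B1): it reacts with water.
By R12 (it meets criterion N, it is a strong acid): it has attribute V1.
By R14 (it has attribute V1, it is in state G): it meets criterion D1.
By R27 (it meets criterion D1): it is stored cold.
By R30 (it reacts with water, it has attribute U1): it satisfies condition D.
By R7 (it satisfies condition D, it is light-sensitive): it is disposed as waste stream B.
By R9 (it is disposed as waste stream B, it is tagged B): it is volatile.
By R26 (it is stored cold): it is a base.
By R31 (it is volatile): it is hazardous.
By R22 (it is hazardous): it carries flag Y.
By R19 (it carries flag Y, it is a base): it has marker Z.
By R1 (it has marker Z): it is neutralized first.
By R25 (it is neutralized first): it has marker W1.
By R17 (it has marker W1): it is in category P.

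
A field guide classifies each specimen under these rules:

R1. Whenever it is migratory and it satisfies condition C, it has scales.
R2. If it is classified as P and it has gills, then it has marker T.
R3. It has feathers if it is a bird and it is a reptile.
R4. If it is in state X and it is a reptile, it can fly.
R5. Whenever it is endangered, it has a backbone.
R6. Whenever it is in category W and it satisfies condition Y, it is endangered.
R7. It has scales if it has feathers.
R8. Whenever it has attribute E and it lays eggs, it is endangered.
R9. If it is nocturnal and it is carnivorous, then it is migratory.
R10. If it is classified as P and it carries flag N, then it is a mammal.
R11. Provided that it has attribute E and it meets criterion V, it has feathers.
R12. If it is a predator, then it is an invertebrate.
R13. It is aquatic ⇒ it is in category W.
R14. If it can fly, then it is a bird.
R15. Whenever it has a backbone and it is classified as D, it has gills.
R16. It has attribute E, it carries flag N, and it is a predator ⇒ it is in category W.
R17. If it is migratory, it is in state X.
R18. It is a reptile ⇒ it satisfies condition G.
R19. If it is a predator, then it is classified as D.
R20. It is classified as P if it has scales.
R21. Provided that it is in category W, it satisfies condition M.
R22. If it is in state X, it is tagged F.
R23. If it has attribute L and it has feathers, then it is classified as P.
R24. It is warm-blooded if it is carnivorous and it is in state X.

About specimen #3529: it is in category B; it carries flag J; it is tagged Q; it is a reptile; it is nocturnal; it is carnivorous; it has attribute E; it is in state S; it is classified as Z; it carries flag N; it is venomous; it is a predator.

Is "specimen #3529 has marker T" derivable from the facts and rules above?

No

Forward chaining from the given facts derives: is migratory, is an invertebrate, is in category W, is in state X, satisfies condition G, is classified as D, satisfies condition M, is tagged F, is warm-blooded, can fly, is a bird, has feathers, has scales, is classified as P, is a mammal.
The only rule concluding "it has marker T" is R2, which needs "it has gills"; that is never established.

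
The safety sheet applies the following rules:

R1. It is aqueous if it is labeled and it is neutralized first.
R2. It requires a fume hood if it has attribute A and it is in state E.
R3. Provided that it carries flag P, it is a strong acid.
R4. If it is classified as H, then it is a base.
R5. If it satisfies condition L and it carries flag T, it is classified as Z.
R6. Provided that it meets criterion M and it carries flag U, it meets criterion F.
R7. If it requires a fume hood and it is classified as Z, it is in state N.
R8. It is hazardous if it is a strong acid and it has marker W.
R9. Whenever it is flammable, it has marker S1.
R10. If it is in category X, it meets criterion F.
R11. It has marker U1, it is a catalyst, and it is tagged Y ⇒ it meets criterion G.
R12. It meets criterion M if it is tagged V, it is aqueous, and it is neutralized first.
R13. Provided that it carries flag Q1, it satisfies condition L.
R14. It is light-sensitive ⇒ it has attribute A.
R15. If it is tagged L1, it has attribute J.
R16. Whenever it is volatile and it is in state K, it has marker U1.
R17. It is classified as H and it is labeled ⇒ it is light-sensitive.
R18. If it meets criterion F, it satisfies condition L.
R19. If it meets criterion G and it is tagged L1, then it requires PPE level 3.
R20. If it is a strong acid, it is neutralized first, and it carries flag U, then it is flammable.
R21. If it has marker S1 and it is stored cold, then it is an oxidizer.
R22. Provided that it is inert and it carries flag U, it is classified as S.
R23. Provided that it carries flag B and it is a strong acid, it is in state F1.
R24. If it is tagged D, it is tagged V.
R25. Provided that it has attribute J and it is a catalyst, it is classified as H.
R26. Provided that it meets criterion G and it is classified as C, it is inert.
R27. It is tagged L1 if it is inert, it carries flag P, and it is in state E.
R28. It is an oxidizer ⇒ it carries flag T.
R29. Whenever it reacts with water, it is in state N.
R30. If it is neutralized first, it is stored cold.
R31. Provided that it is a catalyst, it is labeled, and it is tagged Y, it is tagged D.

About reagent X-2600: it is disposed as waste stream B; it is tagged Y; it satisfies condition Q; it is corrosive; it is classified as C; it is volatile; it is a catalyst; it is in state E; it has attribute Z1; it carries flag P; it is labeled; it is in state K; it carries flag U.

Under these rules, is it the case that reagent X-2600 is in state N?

Forward chaining from the given facts derives: is a strong acid, has marker U1, is tagged D, meets criterion G, is tagged V, is inert, is tagged L1, has attribute J, requires PPE level 3, is classified as S, is classified as H, is a base, is light-sensitive, has attribute A, requires a fume hood.
Rules concluding "it is in state N": R7 needs "it is classified as Z"; R29 needs "it reacts with water" — none of these are established.

No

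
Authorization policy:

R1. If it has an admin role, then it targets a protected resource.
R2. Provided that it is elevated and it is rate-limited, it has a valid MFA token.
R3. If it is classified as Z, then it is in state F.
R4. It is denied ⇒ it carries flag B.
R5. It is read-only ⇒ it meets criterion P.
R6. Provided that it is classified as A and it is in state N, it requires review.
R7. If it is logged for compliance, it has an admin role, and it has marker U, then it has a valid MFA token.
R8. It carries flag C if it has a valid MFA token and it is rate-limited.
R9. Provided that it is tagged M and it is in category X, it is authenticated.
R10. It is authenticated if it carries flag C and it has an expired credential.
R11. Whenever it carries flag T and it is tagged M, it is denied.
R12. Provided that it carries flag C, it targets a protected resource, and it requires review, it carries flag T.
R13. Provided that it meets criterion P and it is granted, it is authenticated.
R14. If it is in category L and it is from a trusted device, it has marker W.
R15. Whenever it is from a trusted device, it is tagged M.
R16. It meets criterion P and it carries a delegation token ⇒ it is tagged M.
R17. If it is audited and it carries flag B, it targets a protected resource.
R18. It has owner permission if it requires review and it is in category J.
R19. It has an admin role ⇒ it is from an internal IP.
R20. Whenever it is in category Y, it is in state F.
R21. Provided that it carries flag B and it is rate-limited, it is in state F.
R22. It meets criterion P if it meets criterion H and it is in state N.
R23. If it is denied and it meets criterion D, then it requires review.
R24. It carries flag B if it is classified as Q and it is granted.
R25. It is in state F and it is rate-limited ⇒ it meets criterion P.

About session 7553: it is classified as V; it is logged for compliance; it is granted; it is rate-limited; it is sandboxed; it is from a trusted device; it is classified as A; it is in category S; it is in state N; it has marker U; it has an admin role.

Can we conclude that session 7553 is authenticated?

Yes

By R1 (it has an admin role): it targets a protected resource.
By R6 (it is classified as A, it is in state N): it requires review.
By R7 (it is logged for compliance, it has an admin role, it has marker U): it has a valid MFA token.
By R8 (it has a valid MFA token, it is rate-limited): it carries flag C.
By R12 (it carries flag C, it targets a protected resource, it requires review): it carries flag T.
By R15 (it is from a trusted device): it is tagged M.
By R11 (it carries flag T, it is tagged M): it is denied.
By R4 (it is denied): it carries flag B.
By R21 (it carries flag B, it is rate-limited): it is in state F.
By R25 (it is in state F, it is rate-limited): it meets criterion P.
By R13 (it meets criterion P, it is granted): it is authenticated.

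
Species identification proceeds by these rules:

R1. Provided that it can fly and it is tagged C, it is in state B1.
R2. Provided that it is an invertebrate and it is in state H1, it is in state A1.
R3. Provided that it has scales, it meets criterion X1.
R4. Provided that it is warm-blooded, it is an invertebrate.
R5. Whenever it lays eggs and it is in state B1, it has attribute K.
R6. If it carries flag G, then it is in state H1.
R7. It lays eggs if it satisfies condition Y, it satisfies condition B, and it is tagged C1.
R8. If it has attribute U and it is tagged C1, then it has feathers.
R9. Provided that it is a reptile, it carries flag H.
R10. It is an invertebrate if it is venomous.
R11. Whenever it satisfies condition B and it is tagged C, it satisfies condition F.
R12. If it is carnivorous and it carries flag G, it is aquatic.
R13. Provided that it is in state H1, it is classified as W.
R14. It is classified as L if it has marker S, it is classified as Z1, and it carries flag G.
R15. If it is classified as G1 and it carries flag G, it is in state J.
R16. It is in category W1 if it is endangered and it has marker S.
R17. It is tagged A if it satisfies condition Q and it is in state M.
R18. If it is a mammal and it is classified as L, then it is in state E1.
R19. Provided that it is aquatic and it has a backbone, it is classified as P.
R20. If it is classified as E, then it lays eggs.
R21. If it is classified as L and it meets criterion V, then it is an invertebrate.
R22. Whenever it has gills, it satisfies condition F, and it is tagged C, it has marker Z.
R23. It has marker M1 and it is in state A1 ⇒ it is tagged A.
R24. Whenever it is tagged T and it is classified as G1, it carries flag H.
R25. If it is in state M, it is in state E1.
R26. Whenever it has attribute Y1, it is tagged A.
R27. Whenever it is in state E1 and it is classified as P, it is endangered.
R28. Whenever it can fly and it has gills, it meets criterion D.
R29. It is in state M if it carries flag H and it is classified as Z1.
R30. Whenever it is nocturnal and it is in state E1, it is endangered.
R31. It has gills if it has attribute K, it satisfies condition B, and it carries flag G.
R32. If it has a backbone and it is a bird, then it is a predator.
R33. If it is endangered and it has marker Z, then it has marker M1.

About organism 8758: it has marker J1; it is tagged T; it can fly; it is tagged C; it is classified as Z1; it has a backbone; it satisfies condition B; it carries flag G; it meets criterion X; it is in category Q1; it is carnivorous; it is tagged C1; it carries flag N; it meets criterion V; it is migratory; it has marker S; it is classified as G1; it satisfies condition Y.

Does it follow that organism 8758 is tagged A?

Yes

By R1 (it can fly, it is tagged C): it is in state B1.
By R6 (it carries flag G): it is in state H1.
By R7 (it satisfies condition Y, it satisfies condition B, it is tagged C1): it lays eggs.
By R11 (it satisfies condition B, it is tagged C): it satisfies condition F.
By R12 (it is carnivorous, it carries flag G): it is aquatic.
By R14 (it has marker S, it is classified as Z1, it carries flag G): it is classified as L.
By R19 (it is aquatic, it has a backbone): it is classified as P.
By R21 (it is classified as L, it meets criterion V): it is an invertebrate.
By R24 (it is tagged T, it is classified as G1): it carries flag H.
By R29 (it carries flag H, it is classified as Z1): it is in state M.
By R2 (it is an invertebrate, it is in state H1): it is in state A1.
By R5 (it lays eggs, it is in state B1): it has attribute K.
By R25 (it is in state M): it is in state E1.
By R27 (it is in state E1, it is classified as P): it is endangered.
By R31 (it has attribute K, it satisfies condition B, it carries flag G): it has gills.
By R22 (it has gills, it satisfies condition F, it is tagged C): it has marker Z.
By R33 (it is endangered, it has marker Z): it has marker M1.
By R23 (it has marker M1, it is in state A1): it is tagged A.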